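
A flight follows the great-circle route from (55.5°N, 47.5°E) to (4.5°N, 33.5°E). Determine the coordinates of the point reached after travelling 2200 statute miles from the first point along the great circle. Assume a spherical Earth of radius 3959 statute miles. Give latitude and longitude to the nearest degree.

≈ (25°N, 37°E)

Convert each endpoint to a unit vector on the sphere (x = cos φ cos λ, y = cos φ sin λ, z = sin φ).
The central angle between the endpoints is δ = arccos(p₁·p₂) ≈ 0.912 rad (52.2°). The total great-circle distance is δ·R ≈ 0.912 × 3959 ≈ 3609 mi, so the target fraction is f = 2200/3609 ≈ 0.610.
Interpolate at f ≈ 0.610 with slerp weights a = sin((1−f)δ)/sin δ ≈ 0.441, b = sin(fδ)/sin δ ≈ 0.667.
p = a·p₁ + b·p₂ ≈ (0.723, 0.551, 0.416); φ = arcsin(p_z) ≈ 24.56°, λ = atan2(p_y, p_x) ≈ 37.31°.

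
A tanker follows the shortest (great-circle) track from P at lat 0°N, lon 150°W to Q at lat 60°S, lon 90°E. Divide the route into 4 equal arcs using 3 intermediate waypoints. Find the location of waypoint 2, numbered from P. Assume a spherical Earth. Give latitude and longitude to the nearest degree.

≈ lat 45°S, lon 180°E

The haversine formula gives a central angle δ ≈ 1.823 rad (104.5°) between the endpoints.
Interpolate at f = 2/4 with slerp weights a = sin((1−f)δ)/sin δ ≈ 0.816, b = sin(fδ)/sin δ ≈ 0.816.
p = a·p₁ + b·p₂ ≈ (-0.707, 0.000, -0.707); φ = arcsin(p_z) ≈ -45.00°, λ = atan2(p_y, p_x) ≈ 180.00°.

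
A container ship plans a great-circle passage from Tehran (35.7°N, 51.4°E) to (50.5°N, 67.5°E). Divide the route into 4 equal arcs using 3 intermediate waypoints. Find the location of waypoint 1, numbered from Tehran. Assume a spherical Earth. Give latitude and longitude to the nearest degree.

Convert each endpoint to a unit vector on the sphere (x = cos φ cos λ, y = cos φ sin λ, z = sin φ).
The central angle between the endpoints is δ = arccos(p₁·p₂) ≈ 0.328 rad (18.8°).
Interpolate at f = 1/4 with slerp weights a = sin((1−f)δ)/sin δ ≈ 0.756, b = sin(fδ)/sin δ ≈ 0.254.
p = a·p₁ + b·p₂ ≈ (0.445, 0.629, 0.637); φ = arcsin(p_z) ≈ 39.59°, λ = atan2(p_y, p_x) ≈ 54.74°.

≈ (40°N, 55°E)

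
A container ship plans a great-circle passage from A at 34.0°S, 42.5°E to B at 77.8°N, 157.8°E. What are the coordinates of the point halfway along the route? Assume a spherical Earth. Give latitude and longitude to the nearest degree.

≈ 29°N, 57°E

Convert each endpoint to a unit vector on the sphere (x = cos φ cos λ, y = cos φ sin λ, z = sin φ).
The central angle between the endpoints is δ = arccos(p₁·p₂) ≈ 2.241 rad (128.4°).
Interpolate at f = 1/2 with slerp weights a = sin((1−f)δ)/sin δ ≈ 1.149, b = sin(fδ)/sin δ ≈ 1.149.
p = a·p₁ + b·p₂ ≈ (0.478, 0.735, 0.481); φ = arcsin(p_z) ≈ 28.73°, λ = atan2(p_y, p_x) ≈ 57.00°.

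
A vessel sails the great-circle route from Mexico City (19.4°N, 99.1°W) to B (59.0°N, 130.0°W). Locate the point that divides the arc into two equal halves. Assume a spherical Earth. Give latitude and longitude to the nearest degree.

≈ (40°N, 110°W)

Convert each endpoint to a unit vector on the sphere (x = cos φ cos λ, y = cos φ sin λ, z = sin φ).
The central angle between the endpoints is δ = arccos(p₁·p₂) ≈ 0.793 rad (45.4°).
Interpolate at f = 1/2 with slerp weights a = sin((1−f)δ)/sin δ ≈ 0.542, b = sin(fδ)/sin δ ≈ 0.542.
p = a·p₁ + b·p₂ ≈ (-0.260, -0.719, 0.645); φ = arcsin(p_z) ≈ 40.14°, λ = atan2(p_y, p_x) ≈ -109.91°.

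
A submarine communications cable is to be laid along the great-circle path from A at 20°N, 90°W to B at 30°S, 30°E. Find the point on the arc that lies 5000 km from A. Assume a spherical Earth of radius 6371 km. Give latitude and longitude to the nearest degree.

≈ 1°S, 49°W

Write both endpoints as unit vectors p₁, p₂ with components (cos φ cos λ, cos φ sin λ, sin φ).
The central angle between the endpoints is δ = arccos(p₁·p₂) ≈ 2.187 rad (125.3°). The total great-circle distance is δ·R ≈ 2.187 × 6371 ≈ 13933 km, so the target fraction is f = 5000/13933 ≈ 0.359.
Interpolate at f ≈ 0.359 with slerp weights a = sin((1−f)δ)/sin δ ≈ 1.208, b = sin(fδ)/sin δ ≈ 0.866.
p = a·p₁ + b·p₂ ≈ (0.649, -0.760, -0.020); φ = arcsin(p_z) ≈ -1.14°, λ = atan2(p_y, p_x) ≈ -49.49°.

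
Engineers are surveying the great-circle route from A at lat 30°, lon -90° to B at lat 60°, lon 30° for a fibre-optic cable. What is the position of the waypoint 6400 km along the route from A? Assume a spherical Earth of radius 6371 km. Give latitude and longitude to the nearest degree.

≈ lat 67°, lon -13°

The haversine formula gives a central angle δ ≈ 1.353 rad (77.5°) between the endpoints. The total great-circle distance is δ·R ≈ 1.353 × 6371 ≈ 8617 km, so the target fraction is f = 6400/8617 ≈ 0.743.
Interpolate at f ≈ 0.743 with slerp weights a = sin((1−f)δ)/sin δ ≈ 0.349, b = sin(fδ)/sin δ ≈ 0.864.
p = a·p₁ + b·p₂ ≈ (0.374, -0.086, 0.923); φ = arcsin(p_z) ≈ 67.41°, λ = atan2(p_y, p_x) ≈ -13.00°.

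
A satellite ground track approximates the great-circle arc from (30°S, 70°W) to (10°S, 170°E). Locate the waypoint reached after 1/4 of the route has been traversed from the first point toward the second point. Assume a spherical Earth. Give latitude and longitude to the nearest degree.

≈ (38°S, 102°W)

Write both endpoints as unit vectors p₁, p₂ with components (cos φ cos λ, cos φ sin λ, sin φ).
The central angle between the endpoints is δ = arccos(p₁·p₂) ≈ 1.917 rad (109.9°).
Interpolate at f = 1/4 with slerp weights a = sin((1−f)δ)/sin δ ≈ 1.054, b = sin(fδ)/sin δ ≈ 0.490.
p = a·p₁ + b·p₂ ≈ (-0.163, -0.774, -0.612); φ = arcsin(p_z) ≈ -37.74°, λ = atan2(p_y, p_x) ≈ -101.92°.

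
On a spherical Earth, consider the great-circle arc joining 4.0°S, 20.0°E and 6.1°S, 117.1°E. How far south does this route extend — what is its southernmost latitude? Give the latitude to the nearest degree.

≈ 8°S

The great circle lies in the plane with unit normal n̂ = (p₁ × p₂)/|p₁ × p₂|.
Here n̂_z ≈ +0.991; the vertex latitude is φ_max = arccos|n̂_z| ≈ 7.7°.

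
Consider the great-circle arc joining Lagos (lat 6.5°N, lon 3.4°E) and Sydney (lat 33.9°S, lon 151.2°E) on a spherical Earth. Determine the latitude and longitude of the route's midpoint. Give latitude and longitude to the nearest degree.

From cos δ = sin φ₁ sin φ₂ + cos φ₁ cos φ₂ cos Δλ, the central angle is δ ≈ 2.436 rad (139.6°).
Interpolate at f = 1/2 with slerp weights a = sin((1−f)δ)/sin δ ≈ 1.446, b = sin(fδ)/sin δ ≈ 1.446.
p = a·p₁ + b·p₂ ≈ (0.383, 0.664, -0.643); φ = arcsin(p_z) ≈ -40.01°, λ = atan2(p_y, p_x) ≈ 60.04°.

≈ lat 40°S, lon 60°E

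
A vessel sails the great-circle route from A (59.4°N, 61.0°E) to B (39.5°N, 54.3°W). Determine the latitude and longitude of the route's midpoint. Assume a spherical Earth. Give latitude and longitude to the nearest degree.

≈ (64°N, 15°W)

The haversine formula gives a central angle δ ≈ 1.181 rad (67.7°) between the endpoints.
Interpolate at f = 1/2 with slerp weights a = sin((1−f)δ)/sin δ ≈ 0.602, b = sin(fδ)/sin δ ≈ 0.602.
p = a·p₁ + b·p₂ ≈ (0.420, -0.109, 0.901); φ = arcsin(p_z) ≈ 64.30°, λ = atan2(p_y, p_x) ≈ -14.59°.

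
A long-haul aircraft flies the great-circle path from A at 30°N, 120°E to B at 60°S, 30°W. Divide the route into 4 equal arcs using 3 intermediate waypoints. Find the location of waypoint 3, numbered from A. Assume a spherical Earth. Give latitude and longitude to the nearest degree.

Write both endpoints as unit vectors p₁, p₂ with components (cos φ cos λ, cos φ sin λ, sin φ).
The central angle between the endpoints is δ = arccos(p₁·p₂) ≈ 2.512 rad (143.9°).
Interpolate at f = 3/4 with slerp weights a = sin((1−f)δ)/sin δ ≈ 0.997, b = sin(fδ)/sin δ ≈ 1.615.
p = a·p₁ + b·p₂ ≈ (0.268, 0.344, -0.900); φ = arcsin(p_z) ≈ -64.16°, λ = atan2(p_y, p_x) ≈ 52.13°.

≈ 64°S, 52°E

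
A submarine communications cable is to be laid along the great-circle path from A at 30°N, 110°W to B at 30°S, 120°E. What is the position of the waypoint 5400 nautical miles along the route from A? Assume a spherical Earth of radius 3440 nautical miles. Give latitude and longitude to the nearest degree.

Write both endpoints as unit vectors p₁, p₂ with components (cos φ cos λ, cos φ sin λ, sin φ).
The central angle between the endpoints is δ = arccos(p₁·p₂) ≈ 2.392 rad (137.1°). The total great-circle distance is δ·R ≈ 2.392 × 3440 ≈ 8229 nmi, so the target fraction is f = 5400/8229 ≈ 0.656.
Interpolate at f ≈ 0.656 with slerp weights a = sin((1−f)δ)/sin δ ≈ 1.076, b = sin(fδ)/sin δ ≈ 1.468.
p = a·p₁ + b·p₂ ≈ (-0.954, 0.226, -0.196); φ = arcsin(p_z) ≈ -11.31°, λ = atan2(p_y, p_x) ≈ 166.70°.

≈ 11°S, 167°E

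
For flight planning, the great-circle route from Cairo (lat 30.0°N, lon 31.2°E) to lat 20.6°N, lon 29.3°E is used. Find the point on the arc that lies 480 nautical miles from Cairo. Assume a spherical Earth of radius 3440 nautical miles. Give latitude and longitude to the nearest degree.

≈ lat 22°N, lon 30°E

From cos δ = sin φ₁ sin φ₂ + cos φ₁ cos φ₂ cos Δλ, the central angle is δ ≈ 0.167 rad (9.6°). The total great-circle distance is δ·R ≈ 0.167 × 3440 ≈ 574 nmi, so the target fraction is f = 480/574 ≈ 0.837.
Interpolate at f ≈ 0.837 with slerp weights a = sin((1−f)δ)/sin δ ≈ 0.164, b = sin(fδ)/sin δ ≈ 0.838.
p = a·p₁ + b·p₂ ≈ (0.805, 0.457, 0.377); φ = arcsin(p_z) ≈ 22.14°, λ = atan2(p_y, p_x) ≈ 29.59°.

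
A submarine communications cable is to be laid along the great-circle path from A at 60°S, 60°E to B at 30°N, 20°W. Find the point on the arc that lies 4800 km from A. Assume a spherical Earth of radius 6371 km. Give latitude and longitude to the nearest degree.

Convert each endpoint to a unit vector on the sphere (x = cos φ cos λ, y = cos φ sin λ, z = sin φ).
The central angle between the endpoints is δ = arccos(p₁·p₂) ≈ 1.937 rad (111.0°). The total great-circle distance is δ·R ≈ 1.937 × 6371 ≈ 12339 km, so the target fraction is f = 4800/12339 ≈ 0.389.
Interpolate at f ≈ 0.389 with slerp weights a = sin((1−f)δ)/sin δ ≈ 0.992, b = sin(fδ)/sin δ ≈ 0.733.
p = a·p₁ + b·p₂ ≈ (0.844, 0.212, -0.492); φ = arcsin(p_z) ≈ -29.50°, λ = atan2(p_y, p_x) ≈ 14.12°.

≈ 29°S, 14°E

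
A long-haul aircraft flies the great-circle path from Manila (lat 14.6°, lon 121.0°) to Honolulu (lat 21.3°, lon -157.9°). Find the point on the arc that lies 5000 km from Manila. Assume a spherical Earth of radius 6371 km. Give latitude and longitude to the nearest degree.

≈ lat 24°, lon 168°

Convert each endpoint to a unit vector on the sphere (x = cos φ cos λ, y = cos φ sin λ, z = sin φ).
The central angle between the endpoints is δ = arccos(p₁·p₂) ≈ 1.338 rad (76.6°). The total great-circle distance is δ·R ≈ 1.338 × 6371 ≈ 8522 km, so the target fraction is f = 5000/8522 ≈ 0.587.
Interpolate at f ≈ 0.587 with slerp weights a = sin((1−f)δ)/sin δ ≈ 0.540, b = sin(fδ)/sin δ ≈ 0.726.
p = a·p₁ + b·p₂ ≈ (-0.896, 0.193, 0.400); φ = arcsin(p_z) ≈ 23.57°, λ = atan2(p_y, p_x) ≈ 167.84°.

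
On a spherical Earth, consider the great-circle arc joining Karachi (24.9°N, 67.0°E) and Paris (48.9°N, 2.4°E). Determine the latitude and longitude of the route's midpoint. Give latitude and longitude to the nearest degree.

From cos δ = sin φ₁ sin φ₂ + cos φ₁ cos φ₂ cos Δλ, the central angle is δ ≈ 0.961 rad (55.0°).
Interpolate at f = 1/2 with slerp weights a = sin((1−f)δ)/sin δ ≈ 0.564, b = sin(fδ)/sin δ ≈ 0.564.
p = a·p₁ + b·p₂ ≈ (0.570, 0.486, 0.662); φ = arcsin(p_z) ≈ 41.47°, λ = atan2(p_y, p_x) ≈ 40.46°.

≈ 41°N, 40°E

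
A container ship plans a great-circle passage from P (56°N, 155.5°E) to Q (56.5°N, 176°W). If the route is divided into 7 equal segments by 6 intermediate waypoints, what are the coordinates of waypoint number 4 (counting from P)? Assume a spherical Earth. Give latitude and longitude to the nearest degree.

≈ (57°N, 172°E)

Write both endpoints as unit vectors p₁, p₂ with components (cos φ cos λ, cos φ sin λ, sin φ).
The central angle between the endpoints is δ = arccos(p₁·p₂) ≈ 0.275 rad (15.7°).
Interpolate at f = 4/7 with slerp weights a = sin((1−f)δ)/sin δ ≈ 0.433, b = sin(fδ)/sin δ ≈ 0.576.
p = a·p₁ + b·p₂ ≈ (-0.538, 0.078, 0.840); φ = arcsin(p_z) ≈ 57.09°, λ = atan2(p_y, p_x) ≈ 171.72°.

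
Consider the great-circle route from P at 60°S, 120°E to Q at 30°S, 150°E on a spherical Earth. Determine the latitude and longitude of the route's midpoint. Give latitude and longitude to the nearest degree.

The haversine formula gives a central angle δ ≈ 0.630 rad (36.1°) between the endpoints.
Interpolate at f = 1/2 with slerp weights a = sin((1−f)δ)/sin δ ≈ 0.526, b = sin(fδ)/sin δ ≈ 0.526.
p = a·p₁ + b·p₂ ≈ (-0.526, 0.455, -0.718); φ = arcsin(p_z) ≈ -45.92°, λ = atan2(p_y, p_x) ≈ 139.11°.

≈ 46°S, 139°E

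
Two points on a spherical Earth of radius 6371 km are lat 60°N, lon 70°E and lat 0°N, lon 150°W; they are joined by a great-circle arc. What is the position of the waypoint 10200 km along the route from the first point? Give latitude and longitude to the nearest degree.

From cos δ = sin φ₁ sin φ₂ + cos φ₁ cos φ₂ cos Δλ, the central angle is δ ≈ 1.964 rad (112.5°). The total great-circle distance is δ·R ≈ 1.964 × 6371 ≈ 12512 km, so the target fraction is f = 10200/12512 ≈ 0.815.
Interpolate at f ≈ 0.815 with slerp weights a = sin((1−f)δ)/sin δ ≈ 0.384, b = sin(fδ)/sin δ ≈ 1.082.
p = a·p₁ + b·p₂ ≈ (-0.871, -0.360, 0.333); φ = arcsin(p_z) ≈ 19.44°, λ = atan2(p_y, p_x) ≈ -157.53°.

≈ lat 19°N, lon 158°W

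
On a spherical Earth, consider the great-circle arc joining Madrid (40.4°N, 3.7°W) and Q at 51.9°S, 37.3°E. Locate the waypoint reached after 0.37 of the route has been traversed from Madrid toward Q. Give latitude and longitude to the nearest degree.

Convert each endpoint to a unit vector on the sphere (x = cos φ cos λ, y = cos φ sin λ, z = sin φ).
The central angle between the endpoints is δ = arccos(p₁·p₂) ≈ 1.727 rad (98.9°).
Interpolate at f = 0.37 with slerp weights a = sin((1−f)δ)/sin δ ≈ 0.897, b = sin(fδ)/sin δ ≈ 0.604.
p = a·p₁ + b·p₂ ≈ (0.978, 0.182, 0.106); φ = arcsin(p_z) ≈ 6.09°, λ = atan2(p_y, p_x) ≈ 10.53°.

≈ 6°N, 11°E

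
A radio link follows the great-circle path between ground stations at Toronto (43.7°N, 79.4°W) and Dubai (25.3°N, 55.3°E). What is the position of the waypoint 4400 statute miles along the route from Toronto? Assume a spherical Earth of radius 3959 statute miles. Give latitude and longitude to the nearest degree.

≈ 53°N, 25°E

Convert each endpoint to a unit vector on the sphere (x = cos φ cos λ, y = cos φ sin λ, z = sin φ).
The central angle between the endpoints is δ = arccos(p₁·p₂) ≈ 1.736 rad (99.5°). The total great-circle distance is δ·R ≈ 1.736 × 3959 ≈ 6873 mi, so the target fraction is f = 4400/6873 ≈ 0.640.
Interpolate at f ≈ 0.640 with slerp weights a = sin((1−f)δ)/sin δ ≈ 0.593, b = sin(fδ)/sin δ ≈ 0.909.
p = a·p₁ + b·p₂ ≈ (0.547, 0.254, 0.798); φ = arcsin(p_z) ≈ 52.94°, λ = atan2(p_y, p_x) ≈ 24.93°.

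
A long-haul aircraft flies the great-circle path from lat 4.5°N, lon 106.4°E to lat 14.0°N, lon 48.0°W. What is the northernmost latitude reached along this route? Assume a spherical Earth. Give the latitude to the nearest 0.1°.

≈ 36.7°N

The great circle lies in the plane with unit normal n̂ = (p₁ × p₂)/|p₁ × p₂|.
Here n̂_z ≈ -0.802; the vertex latitude is φ_max = arccos|n̂_z| ≈ 36.7°.
Check via Clairaut: cos φ_max = |cos φ₁| · sin C = cos(4.5°)·sin(53.5°) ≈ 0.802, again giving ≈ 36.7°.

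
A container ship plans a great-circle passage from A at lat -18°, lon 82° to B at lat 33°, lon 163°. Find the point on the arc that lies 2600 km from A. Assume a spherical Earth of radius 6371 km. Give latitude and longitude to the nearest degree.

Write both endpoints as unit vectors p₁, p₂ with components (cos φ cos λ, cos φ sin λ, sin φ).
The central angle between the endpoints is δ = arccos(p₁·p₂) ≈ 1.614 rad (92.5°). The total great-circle distance is δ·R ≈ 1.614 × 6371 ≈ 10285 km, so the target fraction is f = 2600/10285 ≈ 0.253.
Interpolate at f ≈ 0.253 with slerp weights a = sin((1−f)δ)/sin δ ≈ 0.935, b = sin(fδ)/sin δ ≈ 0.397.
p = a·p₁ + b·p₂ ≈ (-0.195, 0.978, -0.073); φ = arcsin(p_z) ≈ -4.17°, λ = atan2(p_y, p_x) ≈ 101.26°.

≈ lat -4°, lon 101°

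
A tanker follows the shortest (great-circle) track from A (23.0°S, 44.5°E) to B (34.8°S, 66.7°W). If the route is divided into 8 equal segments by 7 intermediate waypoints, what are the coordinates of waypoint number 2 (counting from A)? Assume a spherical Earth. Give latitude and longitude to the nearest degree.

Write both endpoints as unit vectors p₁, p₂ with components (cos φ cos λ, cos φ sin λ, sin φ).
The central angle between the endpoints is δ = arccos(p₁·p₂) ≈ 1.621 rad (92.9°).
Interpolate at f = 2/8 with slerp weights a = sin((1−f)δ)/sin δ ≈ 0.939, b = sin(fδ)/sin δ ≈ 0.395.
p = a·p₁ + b·p₂ ≈ (0.745, 0.308, -0.592); φ = arcsin(p_z) ≈ -36.31°, λ = atan2(p_y, p_x) ≈ 22.47°.

≈ (36°S, 22°E)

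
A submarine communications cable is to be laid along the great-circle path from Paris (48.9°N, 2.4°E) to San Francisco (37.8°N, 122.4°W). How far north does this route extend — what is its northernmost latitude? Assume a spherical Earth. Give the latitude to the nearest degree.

≈ 64°N

The great circle lies in the plane with unit normal n̂ = (p₁ × p₂)/|p₁ × p₂|.
Here n̂_z ≈ -0.432; the vertex latitude is φ_max = arccos|n̂_z| ≈ 64.4°.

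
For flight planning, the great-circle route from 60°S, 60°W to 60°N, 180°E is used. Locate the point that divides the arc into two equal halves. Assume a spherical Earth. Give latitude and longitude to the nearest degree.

Write both endpoints as unit vectors p₁, p₂ with components (cos φ cos λ, cos φ sin λ, sin φ).
The central angle between the endpoints is δ = arccos(p₁·p₂) ≈ 2.636 rad (151.0°).
Interpolate at f = 1/2 with slerp weights a = sin((1−f)δ)/sin δ ≈ 2.000, b = sin(fδ)/sin δ ≈ 2.000.
p = a·p₁ + b·p₂ ≈ (-0.500, -0.866, 0.000); φ = arcsin(p_z) ≈ 0.00°, λ = atan2(p_y, p_x) ≈ -120.00°.

≈ 0°N, 120°W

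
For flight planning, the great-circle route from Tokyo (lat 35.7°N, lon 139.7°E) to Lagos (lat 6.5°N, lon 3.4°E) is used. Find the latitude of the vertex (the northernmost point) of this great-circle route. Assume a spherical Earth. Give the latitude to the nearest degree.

The great circle lies in the plane with unit normal n̂ = (p₁ × p₂)/|p₁ × p₂|.
Here n̂_z ≈ -0.651; the vertex latitude is φ_max = arccos|n̂_z| ≈ 49.4°.

≈ 49°N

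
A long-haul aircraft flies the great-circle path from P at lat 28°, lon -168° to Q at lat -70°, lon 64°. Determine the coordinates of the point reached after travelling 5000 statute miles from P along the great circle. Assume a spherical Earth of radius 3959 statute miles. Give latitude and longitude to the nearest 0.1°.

Write both endpoints as unit vectors p₁, p₂ with components (cos φ cos λ, cos φ sin λ, sin φ).
The central angle between the endpoints is δ = arccos(p₁·p₂) ≈ 2.249 rad (128.8°). The total great-circle distance is δ·R ≈ 2.249 × 3959 ≈ 8902 mi, so the target fraction is f = 5000/8902 ≈ 0.562.
Interpolate at f ≈ 0.562 with slerp weights a = sin((1−f)δ)/sin δ ≈ 1.070, b = sin(fδ)/sin δ ≈ 1.223.
p = a·p₁ + b·p₂ ≈ (-0.741, 0.180, -0.647); φ = arcsin(p_z) ≈ -40.33°, λ = atan2(p_y, p_x) ≈ 166.37°.

≈ lat -40.3°, lon 166.4°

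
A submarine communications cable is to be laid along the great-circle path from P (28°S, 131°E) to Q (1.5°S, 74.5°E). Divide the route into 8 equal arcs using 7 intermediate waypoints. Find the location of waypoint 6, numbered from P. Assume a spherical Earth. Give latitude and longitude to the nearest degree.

≈ (9°S, 87°E)

Write both endpoints as unit vectors p₁, p₂ with components (cos φ cos λ, cos φ sin λ, sin φ).
The central angle between the endpoints is δ = arccos(p₁·p₂) ≈ 1.048 rad (60.0°).
Interpolate at f = 6/8 with slerp weights a = sin((1−f)δ)/sin δ ≈ 0.299, b = sin(fδ)/sin δ ≈ 0.817.
p = a·p₁ + b·p₂ ≈ (0.045, 0.986, -0.162); φ = arcsin(p_z) ≈ -9.31°, λ = atan2(p_y, p_x) ≈ 87.39°.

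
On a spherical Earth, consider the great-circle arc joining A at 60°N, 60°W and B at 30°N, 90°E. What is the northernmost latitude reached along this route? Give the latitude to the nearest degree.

≈ 77°N

The great circle lies in the plane with unit normal n̂ = (p₁ × p₂)/|p₁ × p₂|.
Here n̂_z ≈ +0.217; the vertex latitude is φ_max = arccos|n̂_z| ≈ 77.5°.
Check via Clairaut: cos φ_max = |cos φ₁| · sin C = cos(60.0°)·sin(25.7°) ≈ 0.217, again giving ≈ 77.5°.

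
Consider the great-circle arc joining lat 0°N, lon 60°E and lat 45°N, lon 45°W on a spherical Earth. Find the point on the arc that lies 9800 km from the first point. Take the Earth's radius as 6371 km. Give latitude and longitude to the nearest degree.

Convert each endpoint to a unit vector on the sphere (x = cos φ cos λ, y = cos φ sin λ, z = sin φ).
The central angle between the endpoints is δ = arccos(p₁·p₂) ≈ 1.755 rad (100.5°). The total great-circle distance is δ·R ≈ 1.755 × 6371 ≈ 11180 km, so the target fraction is f = 9800/11180 ≈ 0.877.
Interpolate at f ≈ 0.877 with slerp weights a = sin((1−f)δ)/sin δ ≈ 0.219, b = sin(fδ)/sin δ ≈ 1.017.
p = a·p₁ + b·p₂ ≈ (0.618, -0.319, 0.719); φ = arcsin(p_z) ≈ 45.96°, λ = atan2(p_y, p_x) ≈ -27.31°.

≈ lat 46°N, lon 27°W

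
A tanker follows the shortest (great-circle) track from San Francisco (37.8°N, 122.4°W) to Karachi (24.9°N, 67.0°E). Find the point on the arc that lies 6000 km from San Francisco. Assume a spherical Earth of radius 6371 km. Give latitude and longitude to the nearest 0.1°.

≈ 82.2°N, 137.5°E

Convert each endpoint to a unit vector on the sphere (x = cos φ cos λ, y = cos φ sin λ, z = sin φ).
The central angle between the endpoints is δ = arccos(p₁·p₂) ≈ 2.036 rad (116.7°). The total great-circle distance is δ·R ≈ 2.036 × 6371 ≈ 12974 km, so the target fraction is f = 6000/12974 ≈ 0.462.
Interpolate at f ≈ 0.462 with slerp weights a = sin((1−f)δ)/sin δ ≈ 0.995, b = sin(fδ)/sin δ ≈ 0.905.
p = a·p₁ + b·p₂ ≈ (-0.100, 0.092, 0.991); φ = arcsin(p_z) ≈ 82.17°, λ = atan2(p_y, p_x) ≈ 137.52°.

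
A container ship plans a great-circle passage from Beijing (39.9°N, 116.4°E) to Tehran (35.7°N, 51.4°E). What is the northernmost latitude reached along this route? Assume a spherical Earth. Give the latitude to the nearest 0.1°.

The great circle lies in the plane with unit normal n̂ = (p₁ × p₂)/|p₁ × p₂|.
Here n̂_z ≈ -0.733; the vertex latitude is φ_max = arccos|n̂_z| ≈ 42.9°.

≈ 42.9°N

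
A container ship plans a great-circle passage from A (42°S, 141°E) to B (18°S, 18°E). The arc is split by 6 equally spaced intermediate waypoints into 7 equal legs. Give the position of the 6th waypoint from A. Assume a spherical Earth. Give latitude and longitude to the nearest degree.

≈ (29°S, 28°E)

Write both endpoints as unit vectors p₁, p₂ with components (cos φ cos λ, cos φ sin λ, sin φ).
The central angle between the endpoints is δ = arccos(p₁·p₂) ≈ 1.750 rad (100.3°).
Interpolate at f = 6/7 with slerp weights a = sin((1−f)δ)/sin δ ≈ 0.251, b = sin(fδ)/sin δ ≈ 1.014.
p = a·p₁ + b·p₂ ≈ (0.772, 0.416, -0.481); φ = arcsin(p_z) ≈ -28.78°, λ = atan2(p_y, p_x) ≈ 28.30°.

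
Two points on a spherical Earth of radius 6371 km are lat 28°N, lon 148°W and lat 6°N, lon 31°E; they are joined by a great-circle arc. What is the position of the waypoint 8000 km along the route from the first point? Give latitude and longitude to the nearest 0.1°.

Convert each endpoint to a unit vector on the sphere (x = cos φ cos λ, y = cos φ sin λ, z = sin φ).
The central angle between the endpoints is δ = arccos(p₁·p₂) ≈ 2.548 rad (146.0°). The total great-circle distance is δ·R ≈ 2.548 × 6371 ≈ 16233 km, so the target fraction is f = 8000/16233 ≈ 0.493.
Interpolate at f ≈ 0.493 with slerp weights a = sin((1−f)δ)/sin δ ≈ 1.719, b = sin(fδ)/sin δ ≈ 1.700.
p = a·p₁ + b·p₂ ≈ (0.162, 0.066, 0.985); φ = arcsin(p_z) ≈ 79.92°, λ = atan2(p_y, p_x) ≈ 22.30°.

≈ lat 79.9°N, lon 22.3°E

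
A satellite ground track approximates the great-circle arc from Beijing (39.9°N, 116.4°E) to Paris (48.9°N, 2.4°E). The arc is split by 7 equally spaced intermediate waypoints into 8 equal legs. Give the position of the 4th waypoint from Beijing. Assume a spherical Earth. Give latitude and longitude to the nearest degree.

Convert each endpoint to a unit vector on the sphere (x = cos φ cos λ, y = cos φ sin λ, z = sin φ).
The central angle between the endpoints is δ = arccos(p₁·p₂) ≈ 1.289 rad (73.8°).
Interpolate at f = 4/8 with slerp weights a = sin((1−f)δ)/sin δ ≈ 0.625, b = sin(fδ)/sin δ ≈ 0.625.
p = a·p₁ + b·p₂ ≈ (0.197, 0.447, 0.872); φ = arcsin(p_z) ≈ 60.75°, λ = atan2(p_y, p_x) ≈ 66.17°.

≈ (61°N, 66°E)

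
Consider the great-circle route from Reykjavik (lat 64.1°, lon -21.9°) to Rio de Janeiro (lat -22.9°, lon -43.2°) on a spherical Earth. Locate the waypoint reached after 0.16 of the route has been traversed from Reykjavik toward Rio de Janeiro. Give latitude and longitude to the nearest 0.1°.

The haversine formula gives a central angle δ ≈ 1.546 rad (88.6°) between the endpoints.
Interpolate at f = 0.16 with slerp weights a = sin((1−f)δ)/sin δ ≈ 0.963, b = sin(fδ)/sin δ ≈ 0.245.
p = a·p₁ + b·p₂ ≈ (0.555, -0.311, 0.771); φ = arcsin(p_z) ≈ 50.48°, λ = atan2(p_y, p_x) ≈ -29.30°.

≈ lat 50.5°, lon -29.3°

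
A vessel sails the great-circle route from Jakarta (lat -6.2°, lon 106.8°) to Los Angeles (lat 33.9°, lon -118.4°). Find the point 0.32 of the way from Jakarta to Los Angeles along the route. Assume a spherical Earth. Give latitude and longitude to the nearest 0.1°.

≈ lat 20.0°, lon 139.6°

Convert each endpoint to a unit vector on the sphere (x = cos φ cos λ, y = cos φ sin λ, z = sin φ).
The central angle between the endpoints is δ = arccos(p₁·p₂) ≈ 2.267 rad (129.9°).
Interpolate at f = 0.32 with slerp weights a = sin((1−f)δ)/sin δ ≈ 1.303, b = sin(fδ)/sin δ ≈ 0.865.
p = a·p₁ + b·p₂ ≈ (-0.716, 0.609, 0.342); φ = arcsin(p_z) ≈ 19.99°, λ = atan2(p_y, p_x) ≈ 139.63°.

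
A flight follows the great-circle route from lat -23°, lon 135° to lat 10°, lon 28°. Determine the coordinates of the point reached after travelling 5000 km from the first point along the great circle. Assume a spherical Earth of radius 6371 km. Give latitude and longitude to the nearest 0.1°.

The haversine formula gives a central angle δ ≈ 1.910 rad (109.4°) between the endpoints. The total great-circle distance is δ·R ≈ 1.910 × 6371 ≈ 12170 km, so the target fraction is f = 5000/12170 ≈ 0.411.
Interpolate at f ≈ 0.411 with slerp weights a = sin((1−f)δ)/sin δ ≈ 0.957, b = sin(fδ)/sin δ ≈ 0.749.
p = a·p₁ + b·p₂ ≈ (0.029, 0.969, -0.244); φ = arcsin(p_z) ≈ -14.11°, λ = atan2(p_y, p_x) ≈ 88.30°.

≈ lat -14.1°, lon 88.3°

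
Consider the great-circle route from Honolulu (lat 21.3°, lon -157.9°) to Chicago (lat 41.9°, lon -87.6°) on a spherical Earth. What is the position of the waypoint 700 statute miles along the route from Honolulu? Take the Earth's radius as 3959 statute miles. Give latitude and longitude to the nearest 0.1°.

≈ lat 27.2°, lon -148.8°

Write both endpoints as unit vectors p₁, p₂ with components (cos φ cos λ, cos φ sin λ, sin φ).
The central angle between the endpoints is δ = arccos(p₁·p₂) ≈ 1.074 rad (61.6°). The total great-circle distance is δ·R ≈ 1.074 × 3959 ≈ 4253 mi, so the target fraction is f = 700/4253 ≈ 0.165.
Interpolate at f ≈ 0.165 with slerp weights a = sin((1−f)δ)/sin δ ≈ 0.889, b = sin(fδ)/sin δ ≈ 0.200.
p = a·p₁ + b·p₂ ≈ (-0.761, -0.460, 0.457); φ = arcsin(p_z) ≈ 27.17°, λ = atan2(p_y, p_x) ≈ -148.83°.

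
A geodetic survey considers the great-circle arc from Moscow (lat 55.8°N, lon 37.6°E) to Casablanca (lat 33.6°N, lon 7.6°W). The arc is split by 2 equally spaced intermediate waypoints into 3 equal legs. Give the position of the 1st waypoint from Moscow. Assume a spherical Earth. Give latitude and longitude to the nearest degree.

Convert each endpoint to a unit vector on the sphere (x = cos φ cos λ, y = cos φ sin λ, z = sin φ).
The central angle between the endpoints is δ = arccos(p₁·p₂) ≈ 0.664 rad (38.0°).
Interpolate at f = 1/3 with slerp weights a = sin((1−f)δ)/sin δ ≈ 0.695, b = sin(fδ)/sin δ ≈ 0.356.
p = a·p₁ + b·p₂ ≈ (0.604, 0.199, 0.772); φ = arcsin(p_z) ≈ 50.53°, λ = atan2(p_y, p_x) ≈ 18.26°.

≈ lat 51°N, lon 18°E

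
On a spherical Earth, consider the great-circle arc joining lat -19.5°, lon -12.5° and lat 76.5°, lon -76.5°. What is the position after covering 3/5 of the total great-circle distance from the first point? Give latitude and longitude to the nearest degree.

Write both endpoints as unit vectors p₁, p₂ with components (cos φ cos λ, cos φ sin λ, sin φ).
The central angle between the endpoints is δ = arccos(p₁·p₂) ≈ 1.801 rad (103.2°).
Interpolate at f = 3/5 with slerp weights a = sin((1−f)δ)/sin δ ≈ 0.678, b = sin(fδ)/sin δ ≈ 0.906.
p = a·p₁ + b·p₂ ≈ (0.673, -0.344, 0.655); φ = arcsin(p_z) ≈ 40.91°, λ = atan2(p_y, p_x) ≈ -27.07°.

≈ lat 41°, lon -27°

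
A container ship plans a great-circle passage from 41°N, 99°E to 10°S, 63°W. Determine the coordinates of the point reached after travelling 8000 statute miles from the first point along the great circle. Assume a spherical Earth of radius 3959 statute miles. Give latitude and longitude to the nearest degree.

≈ 17°N, 51°W

From cos δ = sin φ₁ sin φ₂ + cos φ₁ cos φ₂ cos Δλ, the central angle is δ ≈ 2.534 rad (145.2°). The total great-circle distance is δ·R ≈ 2.534 × 3959 ≈ 10030 mi, so the target fraction is f = 8000/10030 ≈ 0.798.
Interpolate at f ≈ 0.798 with slerp weights a = sin((1−f)δ)/sin δ ≈ 0.859, b = sin(fδ)/sin δ ≈ 1.576.
p = a·p₁ + b·p₂ ≈ (0.603, -0.743, 0.290); φ = arcsin(p_z) ≈ 16.85°, λ = atan2(p_y, p_x) ≈ -50.92°.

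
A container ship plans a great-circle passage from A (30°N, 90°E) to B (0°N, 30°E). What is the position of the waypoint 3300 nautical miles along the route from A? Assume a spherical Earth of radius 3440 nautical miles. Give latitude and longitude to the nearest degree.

≈ (5°N, 38°E)

From cos δ = sin φ₁ sin φ₂ + cos φ₁ cos φ₂ cos Δλ, the central angle is δ ≈ 1.123 rad (64.3°). The total great-circle distance is δ·R ≈ 1.123 × 3440 ≈ 3863 nmi, so the target fraction is f = 3300/3863 ≈ 0.854.
Interpolate at f ≈ 0.854 with slerp weights a = sin((1−f)δ)/sin δ ≈ 0.181, b = sin(fδ)/sin δ ≈ 0.908.
p = a·p₁ + b·p₂ ≈ (0.787, 0.611, 0.090); φ = arcsin(p_z) ≈ 5.19°, λ = atan2(p_y, p_x) ≈ 37.82°.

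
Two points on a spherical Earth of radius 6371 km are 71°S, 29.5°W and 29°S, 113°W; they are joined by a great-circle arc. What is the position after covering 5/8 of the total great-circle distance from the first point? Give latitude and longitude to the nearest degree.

The haversine formula gives a central angle δ ≈ 1.058 rad (60.6°) between the endpoints.
Interpolate at f = 5/8 with slerp weights a = sin((1−f)δ)/sin δ ≈ 0.443, b = sin(fδ)/sin δ ≈ 0.705.
p = a·p₁ + b·p₂ ≈ (-0.115, -0.638, -0.761); φ = arcsin(p_z) ≈ -49.55°, λ = atan2(p_y, p_x) ≈ -100.23°.

≈ 50°S, 100°W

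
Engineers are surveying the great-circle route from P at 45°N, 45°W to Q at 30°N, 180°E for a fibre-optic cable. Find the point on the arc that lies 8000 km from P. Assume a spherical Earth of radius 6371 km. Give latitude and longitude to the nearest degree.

≈ 49°N, 163°W

Convert each endpoint to a unit vector on the sphere (x = cos φ cos λ, y = cos φ sin λ, z = sin φ).
The central angle between the endpoints is δ = arccos(p₁·p₂) ≈ 1.650 rad (94.6°). The total great-circle distance is δ·R ≈ 1.650 × 6371 ≈ 10514 km, so the target fraction is f = 8000/10514 ≈ 0.761.
Interpolate at f ≈ 0.761 with slerp weights a = sin((1−f)δ)/sin δ ≈ 0.386, b = sin(fδ)/sin δ ≈ 0.954.
p = a·p₁ + b·p₂ ≈ (-0.633, -0.193, 0.750); φ = arcsin(p_z) ≈ 48.56°, λ = atan2(p_y, p_x) ≈ -163.06°.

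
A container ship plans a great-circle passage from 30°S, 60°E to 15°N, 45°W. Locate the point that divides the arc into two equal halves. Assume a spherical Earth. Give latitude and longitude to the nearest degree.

≈ 12°S, 3°E

The haversine formula gives a central angle δ ≈ 1.924 rad (110.2°) between the endpoints.
Interpolate at f = 1/2 with slerp weights a = sin((1−f)δ)/sin δ ≈ 0.874, b = sin(fδ)/sin δ ≈ 0.874.
p = a·p₁ + b·p₂ ≈ (0.976, 0.059, -0.211); φ = arcsin(p_z) ≈ -12.17°, λ = atan2(p_y, p_x) ≈ 3.43°.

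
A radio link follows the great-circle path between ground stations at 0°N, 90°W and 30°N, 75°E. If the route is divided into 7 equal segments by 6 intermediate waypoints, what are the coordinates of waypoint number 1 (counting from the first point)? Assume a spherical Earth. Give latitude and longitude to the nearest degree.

≈ 19°N, 81°W

The haversine formula gives a central angle δ ≈ 2.562 rad (146.8°) between the endpoints.
Interpolate at f = 1/7 with slerp weights a = sin((1−f)δ)/sin δ ≈ 1.480, b = sin(fδ)/sin δ ≈ 0.653.
p = a·p₁ + b·p₂ ≈ (0.146, -0.934, 0.327); φ = arcsin(p_z) ≈ 19.06°, λ = atan2(p_y, p_x) ≈ -81.09°.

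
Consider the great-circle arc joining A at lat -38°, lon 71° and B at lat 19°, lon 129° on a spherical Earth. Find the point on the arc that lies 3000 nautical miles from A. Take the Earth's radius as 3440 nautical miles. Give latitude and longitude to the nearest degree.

≈ lat -3°, lon 110°

From cos δ = sin φ₁ sin φ₂ + cos φ₁ cos φ₂ cos Δλ, the central angle is δ ≈ 1.375 rad (78.8°). The total great-circle distance is δ·R ≈ 1.375 × 3440 ≈ 4731 nmi, so the target fraction is f = 3000/4731 ≈ 0.634.
Interpolate at f ≈ 0.634 with slerp weights a = sin((1−f)δ)/sin δ ≈ 0.491, b = sin(fδ)/sin δ ≈ 0.781.
p = a·p₁ + b·p₂ ≈ (-0.338, 0.940, -0.048); φ = arcsin(p_z) ≈ -2.78°, λ = atan2(p_y, p_x) ≈ 109.80°.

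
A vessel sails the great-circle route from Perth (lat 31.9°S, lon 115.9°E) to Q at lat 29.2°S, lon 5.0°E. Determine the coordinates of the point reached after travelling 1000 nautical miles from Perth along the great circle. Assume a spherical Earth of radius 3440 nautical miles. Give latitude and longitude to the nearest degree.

Write both endpoints as unit vectors p₁, p₂ with components (cos φ cos λ, cos φ sin λ, sin φ).
The central angle between the endpoints is δ = arccos(p₁·p₂) ≈ 1.577 rad (90.4°). The total great-circle distance is δ·R ≈ 1.577 × 3440 ≈ 5426 nmi, so the target fraction is f = 1000/5426 ≈ 0.184.
Interpolate at f ≈ 0.184 with slerp weights a = sin((1−f)δ)/sin δ ≈ 0.960, b = sin(fδ)/sin δ ≈ 0.287.
p = a·p₁ + b·p₂ ≈ (-0.107, 0.755, -0.647); φ = arcsin(p_z) ≈ -40.32°, λ = atan2(p_y, p_x) ≈ 98.05°.

≈ lat 40°S, lon 98°E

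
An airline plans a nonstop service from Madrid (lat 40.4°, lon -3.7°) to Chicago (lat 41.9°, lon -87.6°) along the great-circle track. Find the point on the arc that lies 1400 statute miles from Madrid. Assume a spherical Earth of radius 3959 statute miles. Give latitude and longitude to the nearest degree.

≈ lat 48°, lon -30°

Convert each endpoint to a unit vector on the sphere (x = cos φ cos λ, y = cos φ sin λ, z = sin φ).
The central angle between the endpoints is δ = arccos(p₁·p₂) ≈ 1.055 rad (60.5°). The total great-circle distance is δ·R ≈ 1.055 × 3959 ≈ 4177 mi, so the target fraction is f = 1400/4177 ≈ 0.335.
Interpolate at f ≈ 0.335 with slerp weights a = sin((1−f)δ)/sin δ ≈ 0.742, b = sin(fδ)/sin δ ≈ 0.398.
p = a·p₁ + b·p₂ ≈ (0.576, -0.332, 0.747); φ = arcsin(p_z) ≈ 48.30°, λ = atan2(p_y, p_x) ≈ -29.99°.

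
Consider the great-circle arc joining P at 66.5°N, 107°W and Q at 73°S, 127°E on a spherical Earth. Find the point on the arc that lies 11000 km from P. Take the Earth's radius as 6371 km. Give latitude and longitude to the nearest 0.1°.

From cos δ = sin φ₁ sin φ₂ + cos φ₁ cos φ₂ cos Δλ, the central angle is δ ≈ 2.810 rad (161.0°). The total great-circle distance is δ·R ≈ 2.810 × 6371 ≈ 17902 km, so the target fraction is f = 11000/17902 ≈ 0.614.
Interpolate at f ≈ 0.614 with slerp weights a = sin((1−f)δ)/sin δ ≈ 2.714, b = sin(fδ)/sin δ ≈ 3.034.
p = a·p₁ + b·p₂ ≈ (-0.850, -0.326, -0.413); φ = arcsin(p_z) ≈ -24.39°, λ = atan2(p_y, p_x) ≈ -159.00°.

≈ 24.4°S, 159.0°W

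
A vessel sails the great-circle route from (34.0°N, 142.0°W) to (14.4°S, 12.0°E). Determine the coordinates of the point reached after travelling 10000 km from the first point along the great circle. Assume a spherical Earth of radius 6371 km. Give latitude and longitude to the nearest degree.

Write both endpoints as unit vectors p₁, p₂ with components (cos φ cos λ, cos φ sin λ, sin φ).
The central angle between the endpoints is δ = arccos(p₁·p₂) ≈ 2.608 rad (149.4°). The total great-circle distance is δ·R ≈ 2.608 × 6371 ≈ 16613 km, so the target fraction is f = 10000/16613 ≈ 0.602.
Interpolate at f ≈ 0.602 with slerp weights a = sin((1−f)δ)/sin δ ≈ 1.692, b = sin(fδ)/sin δ ≈ 1.965.
p = a·p₁ + b·p₂ ≈ (0.756, -0.468, 0.458); φ = arcsin(p_z) ≈ 27.24°, λ = atan2(p_y, p_x) ≈ -31.78°.

≈ (27°N, 32°W)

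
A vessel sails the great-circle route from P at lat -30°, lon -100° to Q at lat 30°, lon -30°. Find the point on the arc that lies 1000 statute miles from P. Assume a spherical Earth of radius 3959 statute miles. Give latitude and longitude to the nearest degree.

≈ lat -21°, lon -87°

Write both endpoints as unit vectors p₁, p₂ with components (cos φ cos λ, cos φ sin λ, sin φ).
The central angle between the endpoints is δ = arccos(p₁·p₂) ≈ 1.564 rad (89.6°). The total great-circle distance is δ·R ≈ 1.564 × 3959 ≈ 6193 mi, so the target fraction is f = 1000/6193 ≈ 0.161.
Interpolate at f ≈ 0.161 with slerp weights a = sin((1−f)δ)/sin δ ≈ 0.967, b = sin(fδ)/sin δ ≈ 0.250.
p = a·p₁ + b·p₂ ≈ (0.042, -0.933, -0.358); φ = arcsin(p_z) ≈ -21.00°, λ = atan2(p_y, p_x) ≈ -87.42°.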